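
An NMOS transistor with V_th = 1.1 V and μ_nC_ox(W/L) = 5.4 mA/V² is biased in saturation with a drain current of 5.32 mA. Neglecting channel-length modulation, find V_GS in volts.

V_GS = 2.50 V

In saturation I_D = ½ k_n (V_GS − V_th)², so V_GS − V_th = √(2 I_D / k_n) = √(2 × 5.32 / 5.4) = 1.4 V.
V_GS = 1.1 + 1.4 = 2.5 V.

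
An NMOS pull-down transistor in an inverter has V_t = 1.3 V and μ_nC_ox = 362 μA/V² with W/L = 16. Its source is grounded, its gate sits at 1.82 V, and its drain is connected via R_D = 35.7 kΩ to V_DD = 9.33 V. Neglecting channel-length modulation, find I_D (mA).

I_D = 0.259 mA

V_GS = V_G = 1.82 V, so V_ov = 1.82 − 1.3 = 0.52 V.
k_n = μ_nC_ox · (W/L) = 5.792 mA/V².
Assume saturation: I_D = ½ k_n V_ov² = 0.5 × 5.792 × 0.52² = 0.783 mA, giving V_DS = V_DD − I_D R_D = 9.33 − 0.783 × 35.7 = -18.6 V.
But -18.6 V < V_ov = 0.52 V, so the device is actually in triode.
In triode I_D = k_n[V_ov V_DS − ½ V_DS²] and I_D = (V_DD − V_DS)/R_D. Equating: 103 V_DS² − 108.5 V_DS + 9.33 = 0, giving V_DS = 0.0945 V (the root below V_ov).
I_D = (9.33 − 0.0945) / 35.7 = 0.259 mA.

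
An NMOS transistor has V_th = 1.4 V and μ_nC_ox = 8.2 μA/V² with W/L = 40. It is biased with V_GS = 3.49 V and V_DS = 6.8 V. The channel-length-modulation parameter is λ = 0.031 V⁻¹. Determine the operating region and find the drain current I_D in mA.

k_n = μ_nC_ox · (W/L) = 0.328 mA/V².
V_ov = V_GS − V_th = 3.49 − 1.4 = 2.09 V.
Since V_DS = 6.8 V ≥ V_ov = 2.09 V, the device is in saturation.
I_D = ½ k_n V_ov² (1 + λ V_DS) = 0.5 × 0.328 × 2.09² × (1 + 0.031 × 6.8) = 0.867 mA.

Saturation; I_D = 0.867 mA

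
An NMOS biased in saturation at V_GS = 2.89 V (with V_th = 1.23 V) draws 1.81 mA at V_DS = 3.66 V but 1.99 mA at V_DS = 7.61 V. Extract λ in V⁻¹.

With V_GS fixed, I_D ∝ (1 + λ V_DS) in saturation, so I_D2/I_D1 = (1 + λ V_DS2)/(1 + λ V_DS1).
1.99/1.81 = 1.099 = (1 + 7.61 λ)/(1 + 3.66 λ).
Solving: λ (I_D1 V_DS2 − I_D2 V_DS1) = I_D2 − I_D1, so λ = (1.99 − 1.81) / (1.81 × 7.61 − 1.99 × 3.66) = 0.18 / 6.49 = 0.0277 V⁻¹.

λ = 0.0277 V⁻¹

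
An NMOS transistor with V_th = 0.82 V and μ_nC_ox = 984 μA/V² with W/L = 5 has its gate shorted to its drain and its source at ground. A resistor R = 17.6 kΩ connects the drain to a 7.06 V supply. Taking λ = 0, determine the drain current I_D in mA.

I_D = 0.334 mA

With gate tied to drain, V_GS = V_DS ≥ V_GS − V_th, so the device is in saturation.
k_n = μ_nC_ox · (W/L) = 4.92 mA/V².
KCL at the drain: ½ k_n (V_GS − V_th)² = (V_DD − V_GS)/R.
Let x = V_GS − 0.82. Then 43.3 x² + x − 6.24 = 0, giving x = 0.368 V (positive root), so V_GS = 1.19 V.
I_D = (V_DD − V_GS)/R = (7.06 − 1.19) / 17.6 = 0.334 mA.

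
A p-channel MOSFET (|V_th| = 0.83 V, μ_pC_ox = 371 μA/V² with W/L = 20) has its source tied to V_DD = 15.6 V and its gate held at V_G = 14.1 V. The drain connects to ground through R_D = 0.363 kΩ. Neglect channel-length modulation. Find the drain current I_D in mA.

I_D = 1.67 mA

V_SG = V_DD − V_G = 15.6 − 14.1 = 1.5 V, so V_ov = 1.5 − 0.83 = 0.67 V.
k_p = μ_pC_ox · (W/L) = 7.42 mA/V².
Assume saturation: I_D = ½ k_p V_ov² = 0.5 × 7.42 × 0.67² = 1.67 mA, giving V_SD = V_DD − I_D R_D = 15.6 − 1.67 × 0.363 = 15 V.
V_SD = 15 V ≥ V_ov = 0.67 V, confirming saturation.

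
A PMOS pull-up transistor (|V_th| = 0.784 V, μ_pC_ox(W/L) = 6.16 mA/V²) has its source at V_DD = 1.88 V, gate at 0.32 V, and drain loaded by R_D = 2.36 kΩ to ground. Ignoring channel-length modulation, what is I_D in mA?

I_D = 0.724 mA

V_SG = V_DD − V_G = 1.88 − 0.32 = 1.56 V, so V_ov = 1.56 − 0.784 = 0.776 V.
Assume saturation: I_D = ½ k_p V_ov² = 0.5 × 6.16 × 0.776² = 1.85 mA, giving V_SD = V_DD − I_D R_D = 1.88 − 1.85 × 2.36 = -2.5 V.
But -2.5 V < V_ov = 0.776 V, so the device is actually in triode.
In triode I_D = k_p[V_ov V_SD − ½ V_SD²] and I_D = (V_DD − V_SD)/R_D. Equating: 7.27 V_SD² − 12.28 V_SD + 1.88 = 0, giving V_SD = 0.17 V (the root below V_ov).
I_D = (1.88 − 0.17) / 2.36 = 0.724 mA.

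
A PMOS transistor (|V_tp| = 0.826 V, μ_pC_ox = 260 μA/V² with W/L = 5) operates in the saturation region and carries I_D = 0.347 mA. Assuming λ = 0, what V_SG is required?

k_p = μ_pC_ox · (W/L) = 1.3 mA/V².
In saturation I_D = ½ k_p (V_SG − |V_tp|)², so V_SG − |V_tp| = √(2 I_D / k_p) = √(2 × 0.347 / 1.3) = 0.731 V.
V_SG = 0.826 + 0.731 = 1.56 V.

V_SG = 1.56 V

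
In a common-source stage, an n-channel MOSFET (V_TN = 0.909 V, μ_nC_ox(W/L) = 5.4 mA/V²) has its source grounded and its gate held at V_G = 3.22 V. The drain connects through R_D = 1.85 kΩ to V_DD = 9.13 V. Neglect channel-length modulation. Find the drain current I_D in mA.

I_D = 4.71 mA

V_GS = V_G = 3.22 V, so V_ov = 3.22 − 0.909 = 2.31 V.
Assume saturation: I_D = ½ k_n V_ov² = 0.5 × 5.4 × 2.31² = 14.4 mA, giving V_DS = V_DD − I_D R_D = 9.13 − 14.4 × 1.85 = -17.5 V.
But -17.5 V < V_ov = 2.31 V, so the device is actually in triode.
In triode I_D = k_n[V_ov V_DS − ½ V_DS²] and I_D = (V_DD − V_DS)/R_D. Equating: 5 V_DS² − 24.09 V_DS + 9.13 = 0, giving V_DS = 0.415 V (the root below V_ov).
I_D = (9.13 − 0.415) / 1.85 = 4.71 mA.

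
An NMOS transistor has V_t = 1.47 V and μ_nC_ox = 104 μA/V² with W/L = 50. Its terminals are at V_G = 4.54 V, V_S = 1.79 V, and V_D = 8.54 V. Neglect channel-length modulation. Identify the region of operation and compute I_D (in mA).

V_GS = V_G − V_S = 4.54 − 1.79 = 2.75 V; V_DS = V_D − V_S = 8.54 − 1.79 = 6.75 V.
k_n = μ_nC_ox · (W/L) = 5.2 mA/V².
V_ov = V_GS − V_t = 2.75 − 1.47 = 1.28 V.
Since V_DS = 6.75 V ≥ V_ov = 1.28 V, the device is in saturation.
I_D = ½ k_n V_ov² = 0.5 × 5.2 × 1.28² = 4.26 mA.

Saturation; I_D = 4.26 mA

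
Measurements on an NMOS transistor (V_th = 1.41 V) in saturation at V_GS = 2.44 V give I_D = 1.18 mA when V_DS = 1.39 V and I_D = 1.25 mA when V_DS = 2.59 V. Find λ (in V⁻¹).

λ = 0.0531 V⁻¹

With V_GS fixed, I_D ∝ (1 + λ V_DS) in saturation, so I_D2/I_D1 = (1 + λ V_DS2)/(1 + λ V_DS1).
1.25/1.18 = 1.059 = (1 + 2.59 λ)/(1 + 1.39 λ).
Solving: λ (I_D1 V_DS2 − I_D2 V_DS1) = I_D2 − I_D1, so λ = (1.25 − 1.18) / (1.18 × 2.59 − 1.25 × 1.39) = 0.07 / 1.32 = 0.0531 V⁻¹.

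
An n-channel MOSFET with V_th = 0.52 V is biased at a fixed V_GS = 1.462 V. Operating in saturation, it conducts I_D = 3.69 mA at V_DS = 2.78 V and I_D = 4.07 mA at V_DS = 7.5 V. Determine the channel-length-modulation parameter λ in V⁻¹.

λ = 0.0232 V⁻¹

With V_GS fixed, I_D ∝ (1 + λ V_DS) in saturation, so I_D2/I_D1 = (1 + λ V_DS2)/(1 + λ V_DS1).
4.07/3.69 = 1.103 = (1 + 7.5 λ)/(1 + 2.78 λ).
Solving: λ (I_D1 V_DS2 − I_D2 V_DS1) = I_D2 − I_D1, so λ = (4.07 − 3.69) / (3.69 × 7.5 − 4.07 × 2.78) = 0.38 / 16.4 = 0.0232 V⁻¹.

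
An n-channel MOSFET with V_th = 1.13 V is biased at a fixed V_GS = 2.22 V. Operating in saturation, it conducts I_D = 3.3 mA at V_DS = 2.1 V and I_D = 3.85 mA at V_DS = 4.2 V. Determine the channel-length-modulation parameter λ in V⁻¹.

λ = 0.0952 V⁻¹

With V_GS fixed, I_D ∝ (1 + λ V_DS) in saturation, so I_D2/I_D1 = (1 + λ V_DS2)/(1 + λ V_DS1).
3.85/3.3 = 1.167 = (1 + 4.2 λ)/(1 + 2.1 λ).
Solving: λ (I_D1 V_DS2 − I_D2 V_DS1) = I_D2 − I_D1, so λ = (3.85 − 3.3) / (3.3 × 4.2 − 3.85 × 2.1) = 0.55 / 5.77 = 0.0952 V⁻¹.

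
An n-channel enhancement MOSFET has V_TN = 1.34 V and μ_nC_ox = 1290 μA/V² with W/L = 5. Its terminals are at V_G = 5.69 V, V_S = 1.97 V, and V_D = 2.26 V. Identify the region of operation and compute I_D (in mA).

Triode; I_D = 4.18 mA

V_GS = V_G − V_S = 5.69 − 1.97 = 3.72 V; V_DS = V_D − V_S = 2.26 − 1.97 = 0.29 V.
k_n = μ_nC_ox · (W/L) = 6.45 mA/V².
V_ov = V_GS − V_TN = 3.72 − 1.34 = 2.38 V.
Since V_DS = 0.29 V < V_ov = 2.38 V, the device is in the triode region.
I_D = k_n [V_ov · V_DS − ½ V_DS²] = 6.45 × [2.38 × 0.29 − 0.5 × 0.29²] = 4.18 mA.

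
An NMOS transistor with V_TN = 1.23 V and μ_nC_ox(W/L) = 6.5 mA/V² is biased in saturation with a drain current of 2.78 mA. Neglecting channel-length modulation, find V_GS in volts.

V_GS = 2.15 V

In saturation I_D = ½ k_n (V_GS − V_TN)², so V_GS − V_TN = √(2 I_D / k_n) = √(2 × 2.78 / 6.5) = 0.925 V.
V_GS = 1.23 + 0.925 = 2.15 V.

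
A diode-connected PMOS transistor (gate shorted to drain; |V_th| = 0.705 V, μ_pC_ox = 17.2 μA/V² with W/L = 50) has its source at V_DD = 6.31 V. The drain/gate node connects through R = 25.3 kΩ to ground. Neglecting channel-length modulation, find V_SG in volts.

V_SG = 1.38 V

With gate tied to drain, V_SG = V_SD ≥ V_SG − |V_th|, so the device is in saturation.
k_p = μ_pC_ox · (W/L) = 0.86 mA/V².
KCL at the drain: ½ k_p (V_SG − |V_th|)² = (V_DD − V_SG)/R.
Let x = V_SG − 0.705. Then 10.9 x² + x − 5.605 = 0, giving x = 0.673 V (positive root), so V_SG = 1.38 V.
I_D = (V_DD − V_SG)/R = (6.31 − 1.38) / 25.3 = 0.195 mA.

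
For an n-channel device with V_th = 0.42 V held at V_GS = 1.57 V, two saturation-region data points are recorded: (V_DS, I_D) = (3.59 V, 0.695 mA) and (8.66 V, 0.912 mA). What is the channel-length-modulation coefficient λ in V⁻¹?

λ = 0.0791 V⁻¹

With V_GS fixed, I_D ∝ (1 + λ V_DS) in saturation, so I_D2/I_D1 = (1 + λ V_DS2)/(1 + λ V_DS1).
0.912/0.695 = 1.312 = (1 + 8.66 λ)/(1 + 3.59 λ).
Solving: λ (I_D1 V_DS2 − I_D2 V_DS1) = I_D2 − I_D1, so λ = (0.912 − 0.695) / (0.695 × 8.66 − 0.912 × 3.59) = 0.217 / 2.74 = 0.0791 V⁻¹.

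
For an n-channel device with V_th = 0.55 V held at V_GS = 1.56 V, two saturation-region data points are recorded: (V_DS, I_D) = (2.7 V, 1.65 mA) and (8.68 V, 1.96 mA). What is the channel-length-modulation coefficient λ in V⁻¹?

λ = 0.0343 V⁻¹

With V_GS fixed, I_D ∝ (1 + λ V_DS) in saturation, so I_D2/I_D1 = (1 + λ V_DS2)/(1 + λ V_DS1).
1.96/1.65 = 1.188 = (1 + 8.68 λ)/(1 + 2.7 λ).
Solving: λ (I_D1 V_DS2 − I_D2 V_DS1) = I_D2 − I_D1, so λ = (1.96 − 1.65) / (1.65 × 8.68 − 1.96 × 2.7) = 0.31 / 9.03 = 0.0343 V⁻¹.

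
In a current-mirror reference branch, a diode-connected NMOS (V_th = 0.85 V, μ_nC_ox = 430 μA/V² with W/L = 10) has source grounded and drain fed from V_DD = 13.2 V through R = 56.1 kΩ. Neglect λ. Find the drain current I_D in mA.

I_D = 0.215 mA

With gate tied to drain, V_GS = V_DS ≥ V_GS − V_th, so the device is in saturation.
k_n = μ_nC_ox · (W/L) = 4.3 mA/V².
KCL at the drain: ½ k_n (V_GS − V_th)² = (V_DD − V_GS)/R.
Let x = V_GS − 0.85. Then 121 x² + x − 12.35 = 0, giving x = 0.316 V (positive root), so V_GS = 1.17 V.
I_D = (V_DD − V_GS)/R = (13.2 − 1.17) / 56.1 = 0.215 mA.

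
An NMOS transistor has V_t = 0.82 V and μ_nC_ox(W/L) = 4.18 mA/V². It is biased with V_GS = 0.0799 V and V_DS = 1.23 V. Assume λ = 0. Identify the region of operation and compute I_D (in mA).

V_GS = 0.0799 V < V_t = 0.82 V, so the transistor is in cutoff.

Cutoff; I_D = 0 mA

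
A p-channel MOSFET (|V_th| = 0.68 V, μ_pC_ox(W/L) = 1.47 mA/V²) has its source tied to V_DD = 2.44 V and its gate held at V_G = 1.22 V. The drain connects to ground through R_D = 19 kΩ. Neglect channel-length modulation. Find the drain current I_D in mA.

V_SG = V_DD − V_G = 2.44 − 1.22 = 1.22 V, so V_ov = 1.22 − 0.68 = 0.54 V.
Assume saturation: I_D = ½ k_p V_ov² = 0.5 × 1.47 × 0.54² = 0.214 mA, giving V_SD = V_DD − I_D R_D = 2.44 − 0.214 × 19 = -1.63 V.
But -1.63 V < V_ov = 0.54 V, so the device is actually in triode.
In triode I_D = k_p[V_ov V_SD − ½ V_SD²] and I_D = (V_DD − V_SD)/R_D. Equating: 14 V_SD² − 16.08 V_SD + 2.44 = 0, giving V_SD = 0.18 V (the root below V_ov).
I_D = (2.44 − 0.18) / 19 = 0.119 mA.

I_D = 0.119 mA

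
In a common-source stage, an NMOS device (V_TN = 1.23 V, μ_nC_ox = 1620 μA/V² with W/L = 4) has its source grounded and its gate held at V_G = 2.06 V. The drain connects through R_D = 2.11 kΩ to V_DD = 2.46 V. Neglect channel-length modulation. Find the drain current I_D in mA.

V_GS = V_G = 2.06 V, so V_ov = 2.06 − 1.23 = 0.83 V.
k_n = μ_nC_ox · (W/L) = 6.48 mA/V².
Assume saturation: I_D = ½ k_n V_ov² = 0.5 × 6.48 × 0.83² = 2.23 mA, giving V_DS = V_DD − I_D R_D = 2.46 − 2.23 × 2.11 = -2.25 V.
But -2.25 V < V_ov = 0.83 V, so the device is actually in triode.
In triode I_D = k_n[V_ov V_DS − ½ V_DS²] and I_D = (V_DD − V_DS)/R_D. Equating: 6.84 V_DS² − 12.35 V_DS + 2.46 = 0, giving V_DS = 0.228 V (the root below V_ov).
I_D = (2.46 − 0.228) / 2.11 = 1.06 mA.

I_D = 1.06 mA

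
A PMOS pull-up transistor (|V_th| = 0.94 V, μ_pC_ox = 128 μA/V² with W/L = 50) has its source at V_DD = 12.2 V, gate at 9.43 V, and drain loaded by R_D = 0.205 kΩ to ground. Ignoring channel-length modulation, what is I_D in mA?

I_D = 10.7 mA

V_SG = V_DD − V_G = 12.2 − 9.43 = 2.77 V, so V_ov = 2.77 − 0.94 = 1.83 V.
k_p = μ_pC_ox · (W/L) = 6.4 mA/V².
Assume saturation: I_D = ½ k_p V_ov² = 0.5 × 6.4 × 1.83² = 10.7 mA, giving V_SD = V_DD − I_D R_D = 12.2 − 10.7 × 0.205 = 10 V.
V_SD = 10 V ≥ V_ov = 1.83 V, confirming saturation.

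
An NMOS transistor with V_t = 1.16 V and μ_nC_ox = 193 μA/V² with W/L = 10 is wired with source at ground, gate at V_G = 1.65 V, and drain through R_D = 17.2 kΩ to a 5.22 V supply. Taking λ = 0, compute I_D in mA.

V_GS = V_G = 1.65 V, so V_ov = 1.65 − 1.16 = 0.49 V.
k_n = μ_nC_ox · (W/L) = 1.93 mA/V².
Assume saturation: I_D = ½ k_n V_ov² = 0.5 × 1.93 × 0.49² = 0.232 mA, giving V_DS = V_DD − I_D R_D = 5.22 − 0.232 × 17.2 = 1.23 V.
V_DS = 1.23 V ≥ V_ov = 0.49 V, confirming saturation.

I_D = 0.232 mA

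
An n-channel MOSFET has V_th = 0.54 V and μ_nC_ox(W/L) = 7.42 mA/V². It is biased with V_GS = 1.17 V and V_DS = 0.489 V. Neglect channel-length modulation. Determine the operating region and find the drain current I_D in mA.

V_ov = V_GS − V_th = 1.17 − 0.54 = 0.63 V.
Since V_DS = 0.489 V < V_ov = 0.63 V, the device is in the triode region.
I_D = k_n [V_ov · V_DS − ½ V_DS²] = 7.42 × [0.63 × 0.489 − 0.5 × 0.489²] = 1.4 mA.

Triode; I_D = 1.40 mA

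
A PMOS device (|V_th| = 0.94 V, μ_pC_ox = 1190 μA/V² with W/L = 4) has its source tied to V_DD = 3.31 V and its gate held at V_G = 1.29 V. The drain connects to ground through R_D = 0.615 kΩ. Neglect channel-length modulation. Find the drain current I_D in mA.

V_SG = V_DD − V_G = 3.31 − 1.29 = 2.02 V, so V_ov = 2.02 − 0.94 = 1.08 V.
k_p = μ_pC_ox · (W/L) = 4.76 mA/V².
Assume saturation: I_D = ½ k_p V_ov² = 0.5 × 4.76 × 1.08² = 2.78 mA, giving V_SD = V_DD − I_D R_D = 3.31 − 2.78 × 0.615 = 1.6 V.
V_SD = 1.6 V ≥ V_ov = 1.08 V, confirming saturation.

I_D = 2.78 mA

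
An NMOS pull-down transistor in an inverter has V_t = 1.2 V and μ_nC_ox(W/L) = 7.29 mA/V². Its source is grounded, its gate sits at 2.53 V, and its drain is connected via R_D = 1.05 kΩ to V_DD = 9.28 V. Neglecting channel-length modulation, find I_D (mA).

V_GS = V_G = 2.53 V, so V_ov = 2.53 − 1.2 = 1.33 V.
Assume saturation: I_D = ½ k_n V_ov² = 0.5 × 7.29 × 1.33² = 6.45 mA, giving V_DS = V_DD − I_D R_D = 9.28 − 6.45 × 1.05 = 2.51 V.
V_DS = 2.51 V ≥ V_ov = 1.33 V, confirming saturation.

I_D = 6.45 mA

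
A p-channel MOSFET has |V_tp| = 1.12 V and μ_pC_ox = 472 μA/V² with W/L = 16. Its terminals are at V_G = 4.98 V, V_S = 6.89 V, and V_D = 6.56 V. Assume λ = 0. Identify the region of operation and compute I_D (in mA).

Triode; I_D = 1.56 mA

V_SG = V_S − V_G = 6.89 − 4.98 = 1.91 V; V_SD = V_S − V_D = 6.89 − 6.56 = 0.33 V.
k_p = μ_pC_ox · (W/L) = 7.552 mA/V².
V_ov = V_SG − |V_tp| = 1.91 − 1.12 = 0.79 V.
Since V_SD = 0.33 V < V_ov = 0.79 V, the device is in the triode region.
I_D = k_p [V_ov · V_SD − ½ V_SD²] = 7.552 × [0.79 × 0.33 − 0.5 × 0.33²] = 1.56 mA.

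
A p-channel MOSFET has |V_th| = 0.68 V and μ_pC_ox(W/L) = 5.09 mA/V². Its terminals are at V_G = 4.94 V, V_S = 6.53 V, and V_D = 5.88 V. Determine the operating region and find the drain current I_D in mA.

V_SG = V_S − V_G = 6.53 − 4.94 = 1.59 V; V_SD = V_S − V_D = 6.53 − 5.88 = 0.65 V.
V_ov = V_SG − |V_th| = 1.59 − 0.68 = 0.91 V.
Since V_SD = 0.65 V < V_ov = 0.91 V, the device is in the triode region.
I_D = k_p [V_ov · V_SD − ½ V_SD²] = 5.09 × [0.91 × 0.65 − 0.5 × 0.65²] = 1.94 mA.

Triode; I_D = 1.94 mA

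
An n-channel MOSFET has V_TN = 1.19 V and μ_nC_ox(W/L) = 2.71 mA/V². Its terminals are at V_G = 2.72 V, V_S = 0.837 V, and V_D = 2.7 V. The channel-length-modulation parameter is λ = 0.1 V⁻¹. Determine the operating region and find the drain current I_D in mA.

Saturation; I_D = 0.772 mA

V_GS = V_G − V_S = 2.72 − 0.837 = 1.88 V; V_DS = V_D − V_S = 2.7 − 0.837 = 1.86 V.
V_ov = V_GS − V_TN = 1.88 − 1.19 = 0.693 V.
Since V_DS = 1.86 V ≥ V_ov = 0.693 V, the device is in saturation.
I_D = ½ k_n V_ov² (1 + λ V_DS) = 0.5 × 2.71 × 0.693² × (1 + 0.1 × 1.86) = 0.772 mA.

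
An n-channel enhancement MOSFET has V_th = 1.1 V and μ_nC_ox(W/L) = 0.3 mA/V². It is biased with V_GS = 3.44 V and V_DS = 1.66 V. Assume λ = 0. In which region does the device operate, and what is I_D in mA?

V_ov = V_GS − V_th = 3.44 − 1.1 = 2.34 V.
Since V_DS = 1.66 V < V_ov = 2.34 V, the device is in the triode region.
I_D = k_n [V_ov · V_DS − ½ V_DS²] = 0.3 × [2.34 × 1.66 − 0.5 × 1.66²] = 0.752 mA.

Triode; I_D = 0.752 mA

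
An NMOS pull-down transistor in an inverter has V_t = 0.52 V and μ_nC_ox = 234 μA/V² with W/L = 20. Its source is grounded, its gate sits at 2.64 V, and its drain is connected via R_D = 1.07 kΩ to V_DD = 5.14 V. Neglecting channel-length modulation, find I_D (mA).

V_GS = V_G = 2.64 V, so V_ov = 2.64 − 0.52 = 2.12 V.
k_n = μ_nC_ox · (W/L) = 4.68 mA/V².
Assume saturation: I_D = ½ k_n V_ov² = 0.5 × 4.68 × 2.12² = 10.5 mA, giving V_DS = V_DD − I_D R_D = 5.14 − 10.5 × 1.07 = -6.11 V.
But -6.11 V < V_ov = 2.12 V, so the device is actually in triode.
In triode I_D = k_n[V_ov V_DS − ½ V_DS²] and I_D = (V_DD − V_DS)/R_D. Equating: 2.5 V_DS² − 11.62 V_DS + 5.14 = 0, giving V_DS = 0.495 V (the root below V_ov).
I_D = (5.14 − 0.495) / 1.07 = 4.34 mA.

I_D = 4.34 mA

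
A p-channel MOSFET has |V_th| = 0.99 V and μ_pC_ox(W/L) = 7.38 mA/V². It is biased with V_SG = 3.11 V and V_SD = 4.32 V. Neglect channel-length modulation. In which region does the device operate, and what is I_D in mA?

V_ov = V_SG − |V_th| = 3.11 − 0.99 = 2.12 V.
Since V_SD = 4.32 V ≥ V_ov = 2.12 V, the device is in saturation.
I_D = ½ k_p V_ov² = 0.5 × 7.38 × 2.12² = 16.6 mA.

Saturation; I_D = 16.6 mA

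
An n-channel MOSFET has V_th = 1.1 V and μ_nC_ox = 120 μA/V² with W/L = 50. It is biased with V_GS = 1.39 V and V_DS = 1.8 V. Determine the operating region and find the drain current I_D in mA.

Saturation; I_D = 0.252 mA

k_n = μ_nC_ox · (W/L) = 6 mA/V².
V_ov = V_GS − V_th = 1.39 − 1.1 = 0.29 V.
Since V_DS = 1.8 V ≥ V_ov = 0.29 V, the device is in saturation.
I_D = ½ k_n V_ov² = 0.5 × 6 × 0.29² = 0.252 mA.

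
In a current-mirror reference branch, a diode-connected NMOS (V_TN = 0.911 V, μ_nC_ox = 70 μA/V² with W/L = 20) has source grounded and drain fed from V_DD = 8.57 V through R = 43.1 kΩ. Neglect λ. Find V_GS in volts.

With gate tied to drain, V_GS = V_DS ≥ V_GS − V_TN, so the device is in saturation.
k_n = μ_nC_ox · (W/L) = 1.4 mA/V².
KCL at the drain: ½ k_n (V_GS − V_TN)² = (V_DD − V_GS)/R.
Let x = V_GS − 0.911. Then 30.2 x² + x − 7.659 = 0, giving x = 0.488 V (positive root), so V_GS = 1.4 V.
I_D = (V_DD − V_GS)/R = (8.57 − 1.4) / 43.1 = 0.166 mA.

V_GS = 1.40 V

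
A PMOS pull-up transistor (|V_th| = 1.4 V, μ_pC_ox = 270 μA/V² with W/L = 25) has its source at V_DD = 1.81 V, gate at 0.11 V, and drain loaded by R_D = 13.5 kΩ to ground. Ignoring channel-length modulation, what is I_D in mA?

I_D = 0.129 mA

V_SG = V_DD − V_G = 1.81 − 0.11 = 1.7 V, so V_ov = 1.7 − 1.4 = 0.3 V.
k_p = μ_pC_ox · (W/L) = 6.75 mA/V².
Assume saturation: I_D = ½ k_p V_ov² = 0.5 × 6.75 × 0.3² = 0.304 mA, giving V_SD = V_DD − I_D R_D = 1.81 − 0.304 × 13.5 = -2.29 V.
But -2.29 V < V_ov = 0.3 V, so the device is actually in triode.
In triode I_D = k_p[V_ov V_SD − ½ V_SD²] and I_D = (V_DD − V_SD)/R_D. Equating: 45.6 V_SD² − 28.34 V_SD + 1.81 = 0, giving V_SD = 0.0723 V (the root below V_ov).
I_D = (1.81 − 0.0723) / 13.5 = 0.129 mA.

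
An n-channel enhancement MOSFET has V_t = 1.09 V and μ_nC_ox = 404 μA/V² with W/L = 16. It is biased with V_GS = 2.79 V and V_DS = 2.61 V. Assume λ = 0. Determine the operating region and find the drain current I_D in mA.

k_n = μ_nC_ox · (W/L) = 6.464 mA/V².
V_ov = V_GS − V_t = 2.79 − 1.09 = 1.7 V.
Since V_DS = 2.61 V ≥ V_ov = 1.7 V, the device is in saturation.
I_D = ½ k_n V_ov² = 0.5 × 6.464 × 1.7² = 9.34 mA.

Saturation; I_D = 9.34 mA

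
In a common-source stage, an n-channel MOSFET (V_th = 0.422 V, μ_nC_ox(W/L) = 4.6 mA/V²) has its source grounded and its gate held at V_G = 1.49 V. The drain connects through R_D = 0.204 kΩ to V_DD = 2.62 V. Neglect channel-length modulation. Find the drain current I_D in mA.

V_GS = V_G = 1.49 V, so V_ov = 1.49 − 0.422 = 1.07 V.
Assume saturation: I_D = ½ k_n V_ov² = 0.5 × 4.6 × 1.07² = 2.62 mA, giving V_DS = V_DD − I_D R_D = 2.62 − 2.62 × 0.204 = 2.08 V.
V_DS = 2.08 V ≥ V_ov = 1.07 V, confirming saturation.

I_D = 2.62 mA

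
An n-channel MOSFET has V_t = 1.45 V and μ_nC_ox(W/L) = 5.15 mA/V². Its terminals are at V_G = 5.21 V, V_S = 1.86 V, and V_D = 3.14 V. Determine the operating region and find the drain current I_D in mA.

Triode; I_D = 8.31 mA

V_GS = V_G − V_S = 5.21 − 1.86 = 3.35 V; V_DS = V_D − V_S = 3.14 − 1.86 = 1.28 V.
V_ov = V_GS − V_t = 3.35 − 1.45 = 1.9 V.
Since V_DS = 1.28 V < V_ov = 1.9 V, the device is in the triode region.
I_D = k_n [V_ov · V_DS − ½ V_DS²] = 5.15 × [1.9 × 1.28 − 0.5 × 1.28²] = 8.31 mA.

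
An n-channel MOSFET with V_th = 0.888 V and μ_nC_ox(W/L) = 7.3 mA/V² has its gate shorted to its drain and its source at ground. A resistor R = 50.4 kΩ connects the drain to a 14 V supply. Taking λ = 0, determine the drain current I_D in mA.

With gate tied to drain, V_GS = V_DS ≥ V_GS − V_th, so the device is in saturation.
KCL at the drain: ½ k_n (V_GS − V_th)² = (V_DD − V_GS)/R.
Let x = V_GS − 0.888. Then 184 x² + x − 13.11 = 0, giving x = 0.264 V (positive root), so V_GS = 1.15 V.
I_D = (V_DD − V_GS)/R = (14 − 1.15) / 50.4 = 0.255 mA.

I_D = 0.255 mA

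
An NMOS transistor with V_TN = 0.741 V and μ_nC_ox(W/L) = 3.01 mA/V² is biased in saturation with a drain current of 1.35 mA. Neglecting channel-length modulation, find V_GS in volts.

In saturation I_D = ½ k_n (V_GS − V_TN)², so V_GS − V_TN = √(2 I_D / k_n) = √(2 × 1.35 / 3.01) = 0.947 V.
V_GS = 0.741 + 0.947 = 1.69 V.

V_GS = 1.69 V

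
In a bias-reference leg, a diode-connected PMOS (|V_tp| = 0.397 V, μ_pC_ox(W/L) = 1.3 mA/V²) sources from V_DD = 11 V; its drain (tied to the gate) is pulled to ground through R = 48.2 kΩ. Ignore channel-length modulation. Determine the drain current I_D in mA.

With gate tied to drain, V_SG = V_SD ≥ V_SG − |V_tp|, so the device is in saturation.
KCL at the drain: ½ k_p (V_SG − |V_tp|)² = (V_DD − V_SG)/R.
Let x = V_SG − 0.397. Then 31.3 x² + x − 10.6 = 0, giving x = 0.566 V (positive root), so V_SG = 0.963 V.
I_D = (V_DD − V_SG)/R = (11 − 0.963) / 48.2 = 0.208 mA.

I_D = 0.208 mA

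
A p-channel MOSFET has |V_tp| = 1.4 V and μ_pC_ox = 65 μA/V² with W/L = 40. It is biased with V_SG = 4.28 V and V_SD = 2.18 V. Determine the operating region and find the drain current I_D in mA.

k_p = μ_pC_ox · (W/L) = 2.6 mA/V².
V_ov = V_SG − |V_tp| = 4.28 − 1.4 = 2.88 V.
Since V_SD = 2.18 V < V_ov = 2.88 V, the device is in the triode region.
I_D = k_p [V_ov · V_SD − ½ V_SD²] = 2.6 × [2.88 × 2.18 − 0.5 × 2.18²] = 10.1 mA.

Triode; I_D = 10.1 mA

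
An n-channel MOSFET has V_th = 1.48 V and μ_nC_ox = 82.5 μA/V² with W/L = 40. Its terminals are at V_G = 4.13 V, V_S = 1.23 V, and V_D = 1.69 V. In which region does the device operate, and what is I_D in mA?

Triode; I_D = 1.81 mA

V_GS = V_G − V_S = 4.13 − 1.23 = 2.9 V; V_DS = V_D − V_S = 1.69 − 1.23 = 0.46 V.
k_n = μ_nC_ox · (W/L) = 3.3 mA/V².
V_ov = V_GS − V_th = 2.9 − 1.48 = 1.42 V.
Since V_DS = 0.46 V < V_ov = 1.42 V, the device is in the triode region.
I_D = k_n [V_ov · V_DS − ½ V_DS²] = 3.3 × [1.42 × 0.46 − 0.5 × 0.46²] = 1.81 mA.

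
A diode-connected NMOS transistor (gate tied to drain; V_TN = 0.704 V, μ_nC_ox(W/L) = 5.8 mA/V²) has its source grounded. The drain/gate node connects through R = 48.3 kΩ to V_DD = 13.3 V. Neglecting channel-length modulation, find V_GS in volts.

V_GS = 1.00 V

With gate tied to drain, V_GS = V_DS ≥ V_GS − V_TN, so the device is in saturation.
KCL at the drain: ½ k_n (V_GS − V_TN)² = (V_DD − V_GS)/R.
Let x = V_GS − 0.704. Then 140 x² + x − 12.6 = 0, giving x = 0.296 V (positive root), so V_GS = 1 V.
I_D = (V_DD − V_GS)/R = (13.3 − 1) / 48.3 = 0.255 mA.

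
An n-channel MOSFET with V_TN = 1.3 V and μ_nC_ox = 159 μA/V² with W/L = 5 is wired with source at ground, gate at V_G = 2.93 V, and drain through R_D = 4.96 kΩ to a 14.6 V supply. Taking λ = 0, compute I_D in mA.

V_GS = V_G = 2.93 V, so V_ov = 2.93 − 1.3 = 1.63 V.
k_n = μ_nC_ox · (W/L) = 0.795 mA/V².
Assume saturation: I_D = ½ k_n V_ov² = 0.5 × 0.795 × 1.63² = 1.06 mA, giving V_DS = V_DD − I_D R_D = 14.6 − 1.06 × 4.96 = 9.36 V.
V_DS = 9.36 V ≥ V_ov = 1.63 V, confirming saturation.

I_D = 1.06 mA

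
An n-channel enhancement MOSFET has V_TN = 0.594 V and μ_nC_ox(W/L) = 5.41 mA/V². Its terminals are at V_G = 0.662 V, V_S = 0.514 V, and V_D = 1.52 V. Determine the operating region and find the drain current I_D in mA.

Cutoff; I_D = 0 mA

V_GS = V_G − V_S = 0.662 − 0.514 = 0.148 V; V_DS = V_D − V_S = 1.52 − 0.514 = 1.01 V.
V_GS = 0.148 V < V_TN = 0.594 V, so the transistor is in cutoff.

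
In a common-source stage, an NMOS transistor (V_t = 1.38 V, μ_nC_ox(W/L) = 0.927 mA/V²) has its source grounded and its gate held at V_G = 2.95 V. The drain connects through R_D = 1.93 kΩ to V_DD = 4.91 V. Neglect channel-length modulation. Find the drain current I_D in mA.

V_GS = V_G = 2.95 V, so V_ov = 2.95 − 1.38 = 1.57 V.
Assume saturation: I_D = ½ k_n V_ov² = 0.5 × 0.927 × 1.57² = 1.14 mA, giving V_DS = V_DD − I_D R_D = 4.91 − 1.14 × 1.93 = 2.71 V.
V_DS = 2.71 V ≥ V_ov = 1.57 V, confirming saturation.

I_D = 1.14 mA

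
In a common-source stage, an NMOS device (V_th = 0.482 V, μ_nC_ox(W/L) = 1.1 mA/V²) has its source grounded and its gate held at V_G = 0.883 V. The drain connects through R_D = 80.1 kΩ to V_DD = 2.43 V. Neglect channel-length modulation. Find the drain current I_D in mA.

I_D = 0.0294 mA

V_GS = V_G = 0.883 V, so V_ov = 0.883 − 0.482 = 0.401 V.
Assume saturation: I_D = ½ k_n V_ov² = 0.5 × 1.1 × 0.401² = 0.0884 mA, giving V_DS = V_DD − I_D R_D = 2.43 − 0.0884 × 80.1 = -4.65 V.
But -4.65 V < V_ov = 0.401 V, so the device is actually in triode.
In triode I_D = k_n[V_ov V_DS − ½ V_DS²] and I_D = (V_DD − V_DS)/R_D. Equating: 44.1 V_DS² − 36.33 V_DS + 2.43 = 0, giving V_DS = 0.0734 V (the root below V_ov).
I_D = (2.43 − 0.0734) / 80.1 = 0.0294 mA.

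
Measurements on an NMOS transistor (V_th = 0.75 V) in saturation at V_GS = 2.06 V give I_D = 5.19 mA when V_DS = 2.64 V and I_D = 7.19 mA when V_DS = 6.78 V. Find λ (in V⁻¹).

λ = 0.123 V⁻¹

With V_GS fixed, I_D ∝ (1 + λ V_DS) in saturation, so I_D2/I_D1 = (1 + λ V_DS2)/(1 + λ V_DS1).
7.19/5.19 = 1.385 = (1 + 6.78 λ)/(1 + 2.64 λ).
Solving: λ (I_D1 V_DS2 − I_D2 V_DS1) = I_D2 − I_D1, so λ = (7.19 − 5.19) / (5.19 × 6.78 − 7.19 × 2.64) = 2 / 16.2 = 0.123 V⁻¹.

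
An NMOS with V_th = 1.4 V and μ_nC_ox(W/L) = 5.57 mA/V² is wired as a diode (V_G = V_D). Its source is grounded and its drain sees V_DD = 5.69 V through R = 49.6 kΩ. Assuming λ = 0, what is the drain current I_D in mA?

With gate tied to drain, V_GS = V_DS ≥ V_GS − V_th, so the device is in saturation.
KCL at the drain: ½ k_n (V_GS − V_th)² = (V_DD − V_GS)/R.
Let x = V_GS − 1.4. Then 138 x² + x − 4.29 = 0, giving x = 0.173 V (positive root), so V_GS = 1.57 V.
I_D = (V_DD − V_GS)/R = (5.69 − 1.57) / 49.6 = 0.083 mA.

I_D = 0.0830 mA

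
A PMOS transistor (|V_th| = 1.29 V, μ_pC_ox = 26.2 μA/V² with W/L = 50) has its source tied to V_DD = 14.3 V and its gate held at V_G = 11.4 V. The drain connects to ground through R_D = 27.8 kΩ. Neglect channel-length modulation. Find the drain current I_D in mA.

I_D = 0.505 mA

V_SG = V_DD − V_G = 14.3 − 11.4 = 2.9 V, so V_ov = 2.9 − 1.29 = 1.61 V.
k_p = μ_pC_ox · (W/L) = 1.31 mA/V².
Assume saturation: I_D = ½ k_p V_ov² = 0.5 × 1.31 × 1.61² = 1.7 mA, giving V_SD = V_DD − I_D R_D = 14.3 − 1.7 × 27.8 = -32.9 V.
But -32.9 V < V_ov = 1.61 V, so the device is actually in triode.
In triode I_D = k_p[V_ov V_SD − ½ V_SD²] and I_D = (V_DD − V_SD)/R_D. Equating: 18.2 V_SD² − 59.63 V_SD + 14.3 = 0, giving V_SD = 0.261 V (the root below V_ov).
I_D = (14.3 − 0.261) / 27.8 = 0.505 mA.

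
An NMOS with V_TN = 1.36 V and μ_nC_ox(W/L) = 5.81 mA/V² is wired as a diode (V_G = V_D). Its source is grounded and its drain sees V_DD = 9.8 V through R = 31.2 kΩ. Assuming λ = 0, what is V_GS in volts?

With gate tied to drain, V_GS = V_DS ≥ V_GS − V_TN, so the device is in saturation.
KCL at the drain: ½ k_n (V_GS − V_TN)² = (V_DD − V_GS)/R.
Let x = V_GS − 1.36. Then 90.6 x² + x − 8.44 = 0, giving x = 0.3 V (positive root), so V_GS = 1.66 V.
I_D = (V_DD − V_GS)/R = (9.8 − 1.66) / 31.2 = 0.261 mA.

V_GS = 1.66 V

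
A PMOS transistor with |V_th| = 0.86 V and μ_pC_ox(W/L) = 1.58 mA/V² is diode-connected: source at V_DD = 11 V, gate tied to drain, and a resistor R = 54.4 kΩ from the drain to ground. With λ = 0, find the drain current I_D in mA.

I_D = 0.178 mA

With gate tied to drain, V_SG = V_SD ≥ V_SG − |V_th|, so the device is in saturation.
KCL at the drain: ½ k_p (V_SG − |V_th|)² = (V_DD − V_SG)/R.
Let x = V_SG − 0.86. Then 43 x² + x − 10.14 = 0, giving x = 0.474 V (positive root), so V_SG = 1.33 V.
I_D = (V_DD − V_SG)/R = (11 − 1.33) / 54.4 = 0.178 mA.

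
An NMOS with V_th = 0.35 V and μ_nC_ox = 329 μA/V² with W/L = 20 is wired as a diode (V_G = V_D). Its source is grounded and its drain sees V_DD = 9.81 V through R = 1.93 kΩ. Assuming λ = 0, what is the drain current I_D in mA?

With gate tied to drain, V_GS = V_DS ≥ V_GS − V_th, so the device is in saturation.
k_n = μ_nC_ox · (W/L) = 6.58 mA/V².
KCL at the drain: ½ k_n (V_GS − V_th)² = (V_DD − V_GS)/R.
Let x = V_GS − 0.35. Then 6.35 x² + x − 9.46 = 0, giving x = 1.14 V (positive root), so V_GS = 1.49 V.
I_D = (V_DD − V_GS)/R = (9.81 − 1.49) / 1.93 = 4.31 mA.

I_D = 4.31 mA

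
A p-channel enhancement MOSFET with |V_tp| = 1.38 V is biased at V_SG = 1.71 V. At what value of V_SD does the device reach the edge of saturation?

V_SD,sat = 0.330 V

The boundary between triode and saturation is V_SD = V_SG − |V_tp| = V_ov.
V_ov = 1.71 − 1.38 = 0.33 V.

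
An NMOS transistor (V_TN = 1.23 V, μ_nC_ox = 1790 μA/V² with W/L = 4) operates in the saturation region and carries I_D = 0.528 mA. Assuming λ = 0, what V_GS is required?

k_n = μ_nC_ox · (W/L) = 7.16 mA/V².
In saturation I_D = ½ k_n (V_GS − V_TN)², so V_GS − V_TN = √(2 I_D / k_n) = √(2 × 0.528 / 7.16) = 0.384 V.
V_GS = 1.23 + 0.384 = 1.61 V.

V_GS = 1.61 V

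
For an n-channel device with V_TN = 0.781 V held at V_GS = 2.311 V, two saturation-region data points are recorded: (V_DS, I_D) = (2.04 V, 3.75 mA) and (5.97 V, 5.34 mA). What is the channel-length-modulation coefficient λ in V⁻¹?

With V_GS fixed, I_D ∝ (1 + λ V_DS) in saturation, so I_D2/I_D1 = (1 + λ V_DS2)/(1 + λ V_DS1).
5.34/3.75 = 1.424 = (1 + 5.97 λ)/(1 + 2.04 λ).
Solving: λ (I_D1 V_DS2 − I_D2 V_DS1) = I_D2 − I_D1, so λ = (5.34 − 3.75) / (3.75 × 5.97 − 5.34 × 2.04) = 1.59 / 11.5 = 0.138 V⁻¹.

λ = 0.138 V⁻¹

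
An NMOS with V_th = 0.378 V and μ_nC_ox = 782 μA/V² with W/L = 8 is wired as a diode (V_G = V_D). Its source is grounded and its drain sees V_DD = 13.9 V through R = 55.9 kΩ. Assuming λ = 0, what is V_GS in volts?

With gate tied to drain, V_GS = V_DS ≥ V_GS − V_th, so the device is in saturation.
k_n = μ_nC_ox · (W/L) = 6.256 mA/V².
KCL at the drain: ½ k_n (V_GS − V_th)² = (V_DD − V_GS)/R.
Let x = V_GS − 0.378. Then 175 x² + x − 13.52 = 0, giving x = 0.275 V (positive root), so V_GS = 0.653 V.
I_D = (V_DD − V_GS)/R = (13.9 − 0.653) / 55.9 = 0.237 mA.

V_GS = 0.653 V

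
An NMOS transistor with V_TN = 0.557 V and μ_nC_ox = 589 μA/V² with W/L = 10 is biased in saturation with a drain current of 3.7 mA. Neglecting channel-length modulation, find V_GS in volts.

k_n = μ_nC_ox · (W/L) = 5.89 mA/V².
In saturation I_D = ½ k_n (V_GS − V_TN)², so V_GS − V_TN = √(2 I_D / k_n) = √(2 × 3.7 / 5.89) = 1.12 V.
V_GS = 0.557 + 1.12 = 1.68 V.

V_GS = 1.68 V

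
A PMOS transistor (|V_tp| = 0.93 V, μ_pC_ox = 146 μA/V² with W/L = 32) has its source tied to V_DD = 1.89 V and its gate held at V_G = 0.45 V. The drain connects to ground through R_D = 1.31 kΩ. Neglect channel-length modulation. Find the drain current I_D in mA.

I_D = 0.608 mA

V_SG = V_DD − V_G = 1.89 − 0.45 = 1.44 V, so V_ov = 1.44 − 0.93 = 0.51 V.
k_p = μ_pC_ox · (W/L) = 4.672 mA/V².
Assume saturation: I_D = ½ k_p V_ov² = 0.5 × 4.672 × 0.51² = 0.608 mA, giving V_SD = V_DD − I_D R_D = 1.89 − 0.608 × 1.31 = 1.09 V.
V_SD = 1.09 V ≥ V_ov = 0.51 V, confirming saturation.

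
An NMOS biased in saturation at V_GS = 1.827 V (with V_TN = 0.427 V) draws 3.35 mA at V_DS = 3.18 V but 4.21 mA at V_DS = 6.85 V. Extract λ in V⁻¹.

With V_GS fixed, I_D ∝ (1 + λ V_DS) in saturation, so I_D2/I_D1 = (1 + λ V_DS2)/(1 + λ V_DS1).
4.21/3.35 = 1.257 = (1 + 6.85 λ)/(1 + 3.18 λ).
Solving: λ (I_D1 V_DS2 − I_D2 V_DS1) = I_D2 − I_D1, so λ = (4.21 − 3.35) / (3.35 × 6.85 − 4.21 × 3.18) = 0.86 / 9.56 = 0.09 V⁻¹.

λ = 0.0900 V⁻¹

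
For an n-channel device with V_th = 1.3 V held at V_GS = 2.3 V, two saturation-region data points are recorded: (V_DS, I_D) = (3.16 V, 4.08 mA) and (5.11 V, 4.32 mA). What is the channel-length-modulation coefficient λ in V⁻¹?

With V_GS fixed, I_D ∝ (1 + λ V_DS) in saturation, so I_D2/I_D1 = (1 + λ V_DS2)/(1 + λ V_DS1).
4.32/4.08 = 1.059 = (1 + 5.11 λ)/(1 + 3.16 λ).
Solving: λ (I_D1 V_DS2 − I_D2 V_DS1) = I_D2 − I_D1, so λ = (4.32 − 4.08) / (4.08 × 5.11 − 4.32 × 3.16) = 0.24 / 7.2 = 0.0333 V⁻¹.

λ = 0.0333 V⁻¹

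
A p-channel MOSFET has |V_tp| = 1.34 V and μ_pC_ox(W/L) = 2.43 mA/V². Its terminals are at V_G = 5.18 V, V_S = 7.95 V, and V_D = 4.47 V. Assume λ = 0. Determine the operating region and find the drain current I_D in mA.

Saturation; I_D = 2.48 mA

V_SG = V_S − V_G = 7.95 − 5.18 = 2.77 V; V_SD = V_S − V_D = 7.95 − 4.47 = 3.48 V.
V_ov = V_SG − |V_tp| = 2.77 − 1.34 = 1.43 V.
Since V_SD = 3.48 V ≥ V_ov = 1.43 V, the device is in saturation.
I_D = ½ k_p V_ov² = 0.5 × 2.43 × 1.43² = 2.48 mA.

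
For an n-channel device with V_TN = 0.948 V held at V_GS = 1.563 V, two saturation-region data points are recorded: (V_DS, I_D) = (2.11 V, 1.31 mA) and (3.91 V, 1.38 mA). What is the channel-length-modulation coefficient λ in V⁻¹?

With V_GS fixed, I_D ∝ (1 + λ V_DS) in saturation, so I_D2/I_D1 = (1 + λ V_DS2)/(1 + λ V_DS1).
1.38/1.31 = 1.053 = (1 + 3.91 λ)/(1 + 2.11 λ).
Solving: λ (I_D1 V_DS2 − I_D2 V_DS1) = I_D2 − I_D1, so λ = (1.38 − 1.31) / (1.31 × 3.91 − 1.38 × 2.11) = 0.07 / 2.21 = 0.0317 V⁻¹.

λ = 0.0317 V⁻¹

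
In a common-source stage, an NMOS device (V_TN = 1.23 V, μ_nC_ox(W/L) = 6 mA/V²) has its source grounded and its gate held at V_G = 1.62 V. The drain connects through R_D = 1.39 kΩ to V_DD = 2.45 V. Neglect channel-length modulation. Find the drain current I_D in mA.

I_D = 0.456 mA

V_GS = V_G = 1.62 V, so V_ov = 1.62 − 1.23 = 0.39 V.
Assume saturation: I_D = ½ k_n V_ov² = 0.5 × 6 × 0.39² = 0.456 mA, giving V_DS = V_DD − I_D R_D = 2.45 − 0.456 × 1.39 = 1.82 V.
V_DS = 1.82 V ≥ V_ov = 0.39 V, confirming saturation.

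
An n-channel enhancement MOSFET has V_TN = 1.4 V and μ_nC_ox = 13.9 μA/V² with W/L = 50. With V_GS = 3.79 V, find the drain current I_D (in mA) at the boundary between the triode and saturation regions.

At the boundary V_DS = V_ov = V_GS − V_TN = 3.79 − 1.4 = 2.39 V.
k_n = μ_nC_ox · (W/L) = 0.695 mA/V².
I_D = ½ k_n V_ov² = 0.5 × 0.695 × 2.39² = 1.98 mA.

I_D = 1.98 mA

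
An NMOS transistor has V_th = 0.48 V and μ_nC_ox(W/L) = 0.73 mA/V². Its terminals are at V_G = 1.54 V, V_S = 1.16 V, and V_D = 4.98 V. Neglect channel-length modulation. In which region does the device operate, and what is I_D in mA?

V_GS = V_G − V_S = 1.54 − 1.16 = 0.38 V; V_DS = V_D − V_S = 4.98 − 1.16 = 3.82 V.
V_GS = 0.38 V < V_th = 0.48 V, so the transistor is in cutoff.

Cutoff; I_D = 0 mA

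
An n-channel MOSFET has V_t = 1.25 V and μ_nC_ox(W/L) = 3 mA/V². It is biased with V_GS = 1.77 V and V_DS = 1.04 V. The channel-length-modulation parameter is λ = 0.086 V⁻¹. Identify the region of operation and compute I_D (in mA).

Saturation; I_D = 0.442 mA

V_ov = V_GS − V_t = 1.77 − 1.25 = 0.52 V.
Since V_DS = 1.04 V ≥ V_ov = 0.52 V, the device is in saturation.
I_D = ½ k_n V_ov² (1 + λ V_DS) = 0.5 × 3 × 0.52² × (1 + 0.086 × 1.04) = 0.442 mA.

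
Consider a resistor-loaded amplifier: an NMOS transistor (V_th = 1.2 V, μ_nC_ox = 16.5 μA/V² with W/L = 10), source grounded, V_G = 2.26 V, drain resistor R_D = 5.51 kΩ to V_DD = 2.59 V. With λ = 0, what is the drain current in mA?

I_D = 0.0927 mA

V_GS = V_G = 2.26 V, so V_ov = 2.26 − 1.2 = 1.06 V.
k_n = μ_nC_ox · (W/L) = 0.165 mA/V².
Assume saturation: I_D = ½ k_n V_ov² = 0.5 × 0.165 × 1.06² = 0.0927 mA, giving V_DS = V_DD − I_D R_D = 2.59 − 0.0927 × 5.51 = 2.08 V.
V_DS = 2.08 V ≥ V_ov = 1.06 V, confirming saturation.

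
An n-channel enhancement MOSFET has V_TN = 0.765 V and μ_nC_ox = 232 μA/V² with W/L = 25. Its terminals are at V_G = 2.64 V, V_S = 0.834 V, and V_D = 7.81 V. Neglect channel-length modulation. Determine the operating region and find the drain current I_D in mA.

Saturation; I_D = 3.14 mA

V_GS = V_G − V_S = 2.64 − 0.834 = 1.81 V; V_DS = V_D − V_S = 7.81 − 0.834 = 6.98 V.
k_n = μ_nC_ox · (W/L) = 5.8 mA/V².
V_ov = V_GS − V_TN = 1.81 − 0.765 = 1.04 V.
Since V_DS = 6.98 V ≥ V_ov = 1.04 V, the device is in saturation.
I_D = ½ k_n V_ov² = 0.5 × 5.8 × 1.04² = 3.14 mA.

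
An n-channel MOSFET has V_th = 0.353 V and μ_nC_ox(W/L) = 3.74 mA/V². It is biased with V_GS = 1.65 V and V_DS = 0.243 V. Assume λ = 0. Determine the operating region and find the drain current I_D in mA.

V_ov = V_GS − V_th = 1.65 − 0.353 = 1.3 V.
Since V_DS = 0.243 V < V_ov = 1.3 V, the device is in the triode region.
I_D = k_n [V_ov · V_DS − ½ V_DS²] = 3.74 × [1.3 × 0.243 − 0.5 × 0.243²] = 1.07 mA.

Triode; I_D = 1.07 mA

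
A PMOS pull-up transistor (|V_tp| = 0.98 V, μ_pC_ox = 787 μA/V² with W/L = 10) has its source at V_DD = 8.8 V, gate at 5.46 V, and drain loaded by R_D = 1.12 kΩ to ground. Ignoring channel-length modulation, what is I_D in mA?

V_SG = V_DD − V_G = 8.8 − 5.46 = 3.34 V, so V_ov = 3.34 − 0.98 = 2.36 V.
k_p = μ_pC_ox · (W/L) = 7.87 mA/V².
Assume saturation: I_D = ½ k_p V_ov² = 0.5 × 7.87 × 2.36² = 21.9 mA, giving V_SD = V_DD − I_D R_D = 8.8 − 21.9 × 1.12 = -15.7 V.
But -15.7 V < V_ov = 2.36 V, so the device is actually in triode.
In triode I_D = k_p[V_ov V_SD − ½ V_SD²] and I_D = (V_DD − V_SD)/R_D. Equating: 4.41 V_SD² − 21.8 V_SD + 8.8 = 0, giving V_SD = 0.443 V (the root below V_ov).
I_D = (8.8 − 0.443) / 1.12 = 7.46 mA.

I_D = 7.46 mA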